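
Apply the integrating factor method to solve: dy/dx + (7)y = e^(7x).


P(x) = 7 ⇒ μ = e^(7x).
(μ y)' = e^(14x) ⇒ μ y = e^(14x)/14 + C.
Divide by μ: y = (1/14)e^(7x) + Ce^(-7x).


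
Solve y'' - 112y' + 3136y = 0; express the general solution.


Characteristic equation: r² - 112r + 3136 = 0, i.e. (r - 56)² = 0.
Repeated root r = 56; include an x factor for the second linearly independent solution.
General solution: y = (C₁ + C₂x)e^(56x).


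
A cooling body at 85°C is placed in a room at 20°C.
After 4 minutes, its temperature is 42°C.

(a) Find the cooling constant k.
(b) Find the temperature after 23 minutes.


Newton's law: T(t) = T_a + (T₀ - T_a)e^(-kt).
(a) Use T(4) = 42: (42 - 20)/(85 - 20) = e^(-k·4), so k = -ln(0.338)/4 ≈ 0.2708.
(b) Apply k to t = 23: T(23) = 20 + (65)e^(-6.229) ≈ 20.1°C.


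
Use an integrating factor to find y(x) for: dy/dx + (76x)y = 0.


P(x) = 76x ⇒ μ = e^(38x²).
Q(x) = 0 so μ y is constant: y = Ce^(-38x²).


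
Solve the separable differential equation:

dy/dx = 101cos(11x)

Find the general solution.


g(y) = 1, so integrate directly: y = ∫ 101cos(11x) dx = (101/11)sin(11x) + C.


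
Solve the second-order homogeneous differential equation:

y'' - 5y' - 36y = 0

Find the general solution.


Characteristic equation: r² - 5r - 36 = 0.
Factor: (r - 9)(r + 4) = 0 ⇒ r = 9, -4 (distinct real).
General solution: y = C₁e^(9x) + C₂e^(-4x).


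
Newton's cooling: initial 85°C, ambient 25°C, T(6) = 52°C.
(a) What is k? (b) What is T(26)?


Newton's law: T(t) = T_a + (T₀ - T_a)e^(-kt).
(a) Use T(6) = 52: (52 - 25)/(85 - 25) = e^(-k·6), so k = -ln(0.450)/6 ≈ 0.1331.
(b) Apply k to t = 26: T(26) = 25 + (60)e^(-3.460) ≈ 26.9°C.


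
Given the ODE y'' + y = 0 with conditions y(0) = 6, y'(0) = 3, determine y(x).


Characteristic roots of r² + 1 = 0 are ±1i, so y = C₁cos(x) + C₂sin(x).
Apply y(0) = 6: C₁ = 6. Differentiate and apply y'(0) = 3: 1·C₂ = 3, so C₂ = 3.
Particular solution: y = 6cos(x) + 3sin(x).


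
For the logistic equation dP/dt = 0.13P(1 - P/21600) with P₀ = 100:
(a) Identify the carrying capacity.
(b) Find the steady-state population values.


Logistic ODE dP/dt = 0.13P(1 - P/21600) has equilibria where dP/dt = 0, i.e. P = 0 or P = 21600.
The coefficient (1 - P/K) = 0 when P = K, identifying K = 21600 as the carrying capacity.
(a) K = 21600; (b) equilibria P = 0 and P = 21600.


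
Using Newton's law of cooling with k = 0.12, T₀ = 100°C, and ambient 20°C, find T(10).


Newton's law: dT/dt = -k(T - T_a) has solution T(t) = T_a + (T₀ - T_a)e^(-kt).
Plug in T_a = 20, T₀ = 100, k = 0.12, t = 10: T(10) = 20 + (80)e^(-1.20) ≈ 44.1°C.


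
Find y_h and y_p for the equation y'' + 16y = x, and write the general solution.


Homogeneous: r² + 16 = 0 ⇒ r = ±4i, y_h = C₁cos(4x) + C₂sin(4x).
Polynomial forcing; try y_p = Ax + B. Then y_p'' + 16 y_p = 16(Ax + B) = x, so B = 0 and A = 1/16.
General solution: y = C₁cos(4x) + C₂sin(4x) + (1/16)x.


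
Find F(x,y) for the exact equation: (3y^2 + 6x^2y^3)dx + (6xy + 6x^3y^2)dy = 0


Check exactness: ∂M/∂y = 6y + 18x^2y^2 and ∂N/∂x = 6y + 18x^2y^2; equal, so the equation is exact.
Integrate M with respect to x (treating y as constant): ∫M dx = 3xy^2 + 2x^3y^3 + h(y).
Differentiate w.r.t. y and set equal to N: all terms match, so h'(y) = 0 and h is a constant absorbed into C.
General solution: 3xy^2 + 2x^3y^3 = C.


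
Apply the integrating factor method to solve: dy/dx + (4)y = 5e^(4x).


P(x) = 4 ⇒ μ = e^(4x).
(μ y)' = 5e^(8x) ⇒ μ y = (5/8)e^(8x) + C.
Divide by μ: y = (5/8)e^(4x) + Ce^(-4x).


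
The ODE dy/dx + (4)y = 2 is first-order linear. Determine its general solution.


P(x) = 4, Q(x) = 2; integrating factor μ = e^(4x).
(μ y)' = 2e^(4x) ⇒ μ y = (1/2)e^(4x) + C.
Divide by μ: y = 1/2 + Ce^(-4x).


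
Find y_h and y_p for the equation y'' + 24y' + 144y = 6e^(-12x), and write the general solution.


Characteristic polynomial (r + 12)² = 0; repeated root r = -12.
y_h = (C₁ + C₂x)e^(-12x). Forcing matches the repeated root (resonance), so try y_p = Ax² e^(-12x).
Substitute and solve for A: 2A = 6, so A = 3.
General solution: y = (C₁ + C₂x + 3x²)e^(-12x).


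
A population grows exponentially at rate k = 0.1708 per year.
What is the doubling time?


Exponential growth: P(t) = P₀ e^(0.1708t). Set P(t)/P₀ = 2: e^(0.1708t) = 2.
Solve: t = ln(2)/0.1708 ≈ 4.06 years.


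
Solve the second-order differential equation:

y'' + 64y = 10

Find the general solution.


Homogeneous part: r² + 64 = 0 ⇒ r = ±8i, so y_h = C₁cos(8x) + C₂sin(8x).
Try constant y_p = A; plug in: 64A = 10 ⇒ A = 5/32.
General solution: y = C₁cos(8x) + C₂sin(8x) + 5/32.


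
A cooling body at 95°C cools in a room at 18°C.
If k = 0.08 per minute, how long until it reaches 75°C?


From T(t) = T_a + (T₀ - T_a)e^(-kt), set T(t) = 75:
(75 - 18) / (95 - 18) = e^(-0.08t), so t = -ln(0.740)/0.08 ≈ 3.8 minutes.


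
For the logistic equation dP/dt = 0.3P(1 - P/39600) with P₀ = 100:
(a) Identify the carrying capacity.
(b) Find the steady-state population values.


Logistic ODE dP/dt = 0.3P(1 - P/39600) has equilibria where dP/dt = 0, i.e. P = 0 or P = 39600.
The coefficient (1 - P/K) = 0 when P = K, identifying K = 39600 as the carrying capacity.
(a) K = 39600; (b) equilibria P = 0 and P = 39600.


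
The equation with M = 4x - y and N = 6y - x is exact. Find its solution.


Check exactness: ∂M/∂y = -1 and ∂N/∂x = -1; equal, so the equation is exact.
Integrate M with respect to x (treating y as constant): ∫M dx = 2x^2 - xy + h(y).
Differentiate w.r.t. y and set equal to N: the x-dependent terms already match, leaving h'(y) = 6y. Integrate: h(y) = 3y^2.
So F(x,y) = 3y^2 + 2x^2 - xy.
General solution: 3y^2 + 2x^2 - xy = C.


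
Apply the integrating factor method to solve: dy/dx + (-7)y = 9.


P(x) = -7 ⇒ μ = e^(-7x).
(μ y)' = 9e^(-7x) ⇒ μ y = -(9/7)e^(-7x) + C.
Divide by μ: y = -9/7 + Ce^(7x).


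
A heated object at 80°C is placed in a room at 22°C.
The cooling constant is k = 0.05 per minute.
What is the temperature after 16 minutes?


Newton's law: dT/dt = -k(T - T_a) has solution T(t) = T_a + (T₀ - T_a)e^(-kt).
Plug in T_a = 22, T₀ = 80, k = 0.05, t = 16: T(16) = 22 + (58)e^(-0.80) ≈ 48.1°C.


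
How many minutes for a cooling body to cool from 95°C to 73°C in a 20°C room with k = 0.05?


From T(t) = T_a + (T₀ - T_a)e^(-kt), set T(t) = 73:
(73 - 20) / (95 - 20) = e^(-0.05t), so t = -ln(0.707)/0.05 ≈ 6.9 minutes.


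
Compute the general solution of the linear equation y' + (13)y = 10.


P(x) = 13, Q(x) = 10; integrating factor μ = e^(13x).
(μ y)' = 10e^(13x) ⇒ μ y = (10/13)e^(13x) + C.
Divide by μ: y = 10/13 + Ce^(-13x).


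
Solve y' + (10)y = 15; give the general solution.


P(x) = 10, Q(x) = 15; integrating factor μ = e^(10x).
(μ y)' = 15e^(10x) ⇒ μ y = (3/2)e^(10x) + C.
Divide by μ: y = 3/2 + Ce^(-10x).


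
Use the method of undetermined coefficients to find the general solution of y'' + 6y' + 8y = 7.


Characteristic roots of r² + 6r + 8 = 0 are -4, -2.
y_h = C₁e^(-4x) + C₂e^(-2x).
Constant forcing; try y_p = A. Then 8A = 7 ⇒ A = 7/8.
General solution: y = C₁e^(-4x) + C₂e^(-2x) + 7/8.


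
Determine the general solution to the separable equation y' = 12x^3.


Integrate both sides with respect to x: y = ∫ 12x^3 dx = 3x^4 + C.


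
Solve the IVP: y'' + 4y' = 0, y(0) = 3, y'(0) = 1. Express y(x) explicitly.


Characteristic roots of r² + 4r = 0 are -4, 0.
General solution y = c₁ e^(-4x) + c₂.
Apply y(0) = 3: c₁ + c₂ = 3. Apply y'(0) = 1: -4 c₁ + 0 c₂ = 1.
Solve: c₁ = -1/4, c₂ = 13/4.
Particular solution: y = -(1/4)e^(-4x) + 13/4.


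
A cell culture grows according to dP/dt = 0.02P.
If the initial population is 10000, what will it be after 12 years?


The ODE dP/dt = 0.02P has solution P(t) = P(0)e^(0.02t).
Substitute P(0) = 10000 and t = 12: P(12) = 10000 e^(0.24) ≈ 12712.


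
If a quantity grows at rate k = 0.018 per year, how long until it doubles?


Exponential growth: P(t) = P₀ e^(0.018t). Set P(t)/P₀ = 2: e^(0.018t) = 2.
Solve: t = ln(2)/0.018 ≈ 38.51 years.


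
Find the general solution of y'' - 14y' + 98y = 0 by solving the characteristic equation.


Characteristic equation: r² - 14r + 98 = 0.
Discriminant is negative; roots r = 7 ± 7i (complex conjugate pair).
General solution uses e^(α x)(C₁ cos(β x) + C₂ sin(β x)): y = e^(7x)(C₁cos(7x) + C₂sin(7x)).


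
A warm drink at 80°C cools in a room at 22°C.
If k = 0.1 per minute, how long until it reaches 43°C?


From T(t) = T_a + (T₀ - T_a)e^(-kt), set T(t) = 43:
(43 - 22) / (80 - 22) = e^(-0.1t), so t = -ln(0.362)/0.1 ≈ 10.2 minutes.


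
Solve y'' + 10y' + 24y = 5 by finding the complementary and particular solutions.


Characteristic roots of r² + 10r + 24 = 0 are -4, -6.
y_h = C₁e^(-4x) + C₂e^(-6x).
Constant forcing; try y_p = A. Then 24A = 5 ⇒ A = 5/24.
General solution: y = C₁e^(-4x) + C₂e^(-6x) + 5/24.


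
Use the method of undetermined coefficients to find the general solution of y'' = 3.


Characteristic polynomial (r - 0)² = 0; repeated root r = 0.
y_h = (C₁ + C₂x). Forcing matches the repeated root (resonance), so try y_p = Ax².
Substitute and solve for A: 2A = 3, so A = 3/2.
General solution: y = C₁ + C₂x + (3/2)x².


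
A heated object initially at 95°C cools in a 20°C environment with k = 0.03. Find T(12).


Newton's law: dT/dt = -k(T - T_a) has solution T(t) = T_a + (T₀ - T_a)e^(-kt).
Plug in T_a = 20, T₀ = 95, k = 0.03, t = 12: T(12) = 20 + (75)e^(-0.36) ≈ 72.3°C.


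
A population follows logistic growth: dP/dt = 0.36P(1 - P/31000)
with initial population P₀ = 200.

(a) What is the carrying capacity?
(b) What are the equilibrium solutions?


Logistic ODE dP/dt = 0.36P(1 - P/31000) has equilibria where dP/dt = 0, i.e. P = 0 or P = 31000.
The coefficient (1 - P/K) = 0 when P = K, identifying K = 31000 as the carrying capacity.
(a) K = 31000; (b) equilibria P = 0 and P = 31000.


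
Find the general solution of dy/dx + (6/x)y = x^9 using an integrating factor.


P(x) = 6/x ⇒ μ = x^6.
(x^6 y)' = x^6·x^9 = x^15.
Integrate: x^6 y = x^16/(16) + C.
Solve for y: y = (1/16)x^10 + C/x^6.


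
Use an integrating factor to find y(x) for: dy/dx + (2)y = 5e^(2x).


P(x) = 2 ⇒ μ = e^(2x).
(μ y)' = 5e^(4x) ⇒ μ y = (5/4)e^(4x) + C.
Divide by μ: y = (5/4)e^(2x) + Ce^(-2x).


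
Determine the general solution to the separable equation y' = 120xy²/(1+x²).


Separate: dy/y² = 120x/(1+x²) dx.
Integrate LHS: ∫ dy/y² = -1/y.
Integrate RHS via u = 1+x²: 60ln(1+x²) + C.
Result: -1/y = 60ln(1+x²) + C.


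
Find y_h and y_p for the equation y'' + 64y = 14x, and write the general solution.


Homogeneous: r² + 64 = 0 ⇒ r = ±8i, y_h = C₁cos(8x) + C₂sin(8x).
Polynomial forcing; try y_p = Ax + B. Then y_p'' + 64 y_p = 64(Ax + B) = 14x, so B = 0 and A = 7/32.
General solution: y = C₁cos(8x) + C₂sin(8x) + (7/32)x.


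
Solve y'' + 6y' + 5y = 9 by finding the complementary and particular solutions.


Characteristic roots of r² + 6r + 5 = 0 are -1, -5.
y_h = C₁e^(-x) + C₂e^(-5x).
Constant forcing; try y_p = A. Then 5A = 9 ⇒ A = 9/5.
General solution: y = C₁e^(-x) + C₂e^(-5x) + 9/5.


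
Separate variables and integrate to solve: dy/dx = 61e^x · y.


Separate variables: dy/y = 61e^x dx.
Integrate: ln|y| = 61e^x + C₀.
Exponentiate: y = Ce^(61e^x).


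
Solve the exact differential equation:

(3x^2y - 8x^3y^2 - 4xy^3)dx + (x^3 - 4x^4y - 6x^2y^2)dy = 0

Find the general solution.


Check exactness: ∂M/∂y = 3x^2 - 16x^3y - 12xy^2 and ∂N/∂x = 3x^2 - 16x^3y - 12xy^2; equal, so the equation is exact.
Integrate M with respect to x (treating y as constant): ∫M dx = x^3y - 2x^4y^2 - 2x^2y^3 + h(y).
Differentiate w.r.t. y and set equal to N: all terms match, so h'(y) = 0 and h is a constant absorbed into C.
General solution: x^3y - 2x^4y^2 - 2x^2y^3 = C.


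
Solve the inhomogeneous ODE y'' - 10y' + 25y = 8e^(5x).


Characteristic polynomial (r - 5)² = 0; repeated root r = 5.
y_h = (C₁ + C₂x)e^(5x). Forcing matches the repeated root (resonance), so try y_p = Ax² e^(5x).
Substitute and solve for A: 2A = 8, so A = 4.
General solution: y = (C₁ + C₂x + 4x²)e^(5x).


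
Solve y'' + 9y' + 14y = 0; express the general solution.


Characteristic equation: r² + 9r + 14 = 0.
Factor: (r + 2)(r + 7) = 0 ⇒ r = -2, -7 (distinct real).
General solution: y = C₁e^(-2x) + C₂e^(-7x).


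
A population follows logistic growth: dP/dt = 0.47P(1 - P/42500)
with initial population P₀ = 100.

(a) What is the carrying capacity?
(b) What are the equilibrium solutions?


Logistic ODE dP/dt = 0.47P(1 - P/42500) has equilibria where dP/dt = 0, i.e. P = 0 or P = 42500.
The coefficient (1 - P/K) = 0 when P = K, identifying K = 42500 as the carrying capacity.
(a) K = 42500; (b) equilibria P = 0 and P = 42500.


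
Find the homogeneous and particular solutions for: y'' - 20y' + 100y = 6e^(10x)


Characteristic polynomial (r - 10)² = 0; repeated root r = 10.
y_h = (C₁ + C₂x)e^(10x). Forcing matches the repeated root (resonance), so try y_p = Ax² e^(10x).
Substitute and solve for A: 2A = 6, so A = 3.
General solution: y = (C₁ + C₂x + 3x²)e^(10x).


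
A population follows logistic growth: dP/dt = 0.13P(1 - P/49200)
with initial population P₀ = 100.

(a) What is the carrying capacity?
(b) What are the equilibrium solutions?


Logistic ODE dP/dt = 0.13P(1 - P/49200) has equilibria where dP/dt = 0, i.e. P = 0 or P = 49200.
The coefficient (1 - P/K) = 0 when P = K, identifying K = 49200 as the carrying capacity.
(a) K = 49200; (b) equilibria P = 0 and P = 49200.


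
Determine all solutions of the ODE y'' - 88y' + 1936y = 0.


Characteristic equation: r² - 88r + 1936 = 0, i.e. (r - 44)² = 0.
Repeated root r = 44; include an x factor for the second linearly independent solution.
General solution: y = (C₁ + C₂x)e^(44x).


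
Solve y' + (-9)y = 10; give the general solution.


P(x) = -9 ⇒ μ = e^(-9x).
(μ y)' = 10e^(-9x) ⇒ μ y = -(10/9)e^(-9x) + C.
Divide by μ: y = -10/9 + Ce^(9x).


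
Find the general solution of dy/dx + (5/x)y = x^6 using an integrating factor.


P(x) = 5/x ⇒ μ = x^5.
(x^5 y)' = x^11 ⇒ x^5 y = x^12/(12) + C.
Solve for y: y = (1/12)x^7 + C/x^5.


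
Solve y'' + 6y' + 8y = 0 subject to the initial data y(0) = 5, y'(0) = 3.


Characteristic roots of r² + 6r + 8 = 0 are -4, -2.
General solution y = c₁ e^(-4x) + c₂ e^(-2x).
Apply y(0) = 5: c₁ + c₂ = 5. Apply y'(0) = 3: -4 c₁ - 2 c₂ = 3.
Solve: c₁ = -13/2, c₂ = 23/2.
Particular solution: y = -(13/2)e^(-4x) + (23/2)e^(-2x).


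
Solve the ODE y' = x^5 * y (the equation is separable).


Separate variables: dy/y = x^5 dx.
Integrate: ln|y| = (1/6)x^6 + C₀.
Exponentiate: y = Ce^((1/6)x^6).


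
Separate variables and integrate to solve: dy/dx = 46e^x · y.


Separate variables: dy/y = 46e^x dx.
Integrate: ln|y| = 46e^x + C₀.
Exponentiate: y = Ce^(46e^x).


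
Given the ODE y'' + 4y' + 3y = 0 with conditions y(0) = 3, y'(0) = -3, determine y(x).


Characteristic roots of r² + 4r + 3 = 0 are -3, -1.
General solution y = c₁ e^(-3x) + c₂ e^(-x).
Apply y(0) = 3: c₁ + c₂ = 3. Apply y'(0) = -3: -3 c₁ - 1 c₂ = -3.
Solve: c₁ = 0, c₂ = 3.
Particular solution: y = 0e^(-3x) + 3e^(-x).


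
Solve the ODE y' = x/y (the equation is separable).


Separate variables: y dy = x dx.
Integrate both sides: y²/2 = (1/2)x^2 + C₀.
Multiply by 2: y² = x^2 + C.


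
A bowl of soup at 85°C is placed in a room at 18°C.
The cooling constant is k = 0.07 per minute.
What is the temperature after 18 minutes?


Newton's law: dT/dt = -k(T - T_a) has solution T(t) = T_a + (T₀ - T_a)e^(-kt).
Plug in T_a = 18, T₀ = 85, k = 0.07, t = 18: T(18) = 18 + (67)e^(-1.26) ≈ 37.0°C.


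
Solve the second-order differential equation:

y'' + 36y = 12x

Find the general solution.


Homogeneous: r² + 36 = 0 ⇒ r = ±6i, y_h = C₁cos(6x) + C₂sin(6x).
Polynomial forcing; try y_p = Ax + B. Then y_p'' + 36 y_p = 36(Ax + B) = 12x, so B = 0 and A = 1/3.
General solution: y = C₁cos(6x) + C₂sin(6x) + (1/3)x.


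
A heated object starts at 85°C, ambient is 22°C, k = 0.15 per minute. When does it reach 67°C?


From T(t) = T_a + (T₀ - T_a)e^(-kt), set T(t) = 67:
(67 - 22) / (85 - 22) = e^(-0.15t), so t = -ln(0.714)/0.15 ≈ 2.2 minutes.


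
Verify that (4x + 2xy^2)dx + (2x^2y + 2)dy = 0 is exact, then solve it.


Check exactness: ∂M/∂y = 4xy and ∂N/∂x = 4xy; equal, so the equation is exact.
Integrate M with respect to x (treating y as constant): ∫M dx = 2x^2 + x^2y^2 + h(y).
Differentiate w.r.t. y and set equal to N: the x-dependent terms already match, leaving h'(y) = 2. Integrate: h(y) = 2y.
So F(x,y) = 2x^2 + x^2y^2 + 2y.
General solution: 2x^2 + x^2y^2 + 2y = C.


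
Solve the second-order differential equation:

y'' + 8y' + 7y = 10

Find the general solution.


Characteristic roots of r² + 8r + 7 = 0 are -1, -7.
y_h = C₁e^(-x) + C₂e^(-7x).
Constant forcing; try y_p = A. Then 7A = 10 ⇒ A = 10/7.
General solution: y = C₁e^(-x) + C₂e^(-7x) + 10/7.


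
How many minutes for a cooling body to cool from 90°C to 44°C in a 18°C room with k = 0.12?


From T(t) = T_a + (T₀ - T_a)e^(-kt), set T(t) = 44:
(44 - 18) / (90 - 18) = e^(-0.12t), so t = -ln(0.361)/0.12 ≈ 8.5 minutes.


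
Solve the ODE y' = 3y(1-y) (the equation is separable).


Separate: dy/[y(1-y)] = 3 dx.
Partial fractions: 1/[y(1-y)] = 1/y + 1/(1-y).
Integrate: ln|y/(1-y)| = 3x + C₀.
Solve for y: y = 1/(1 + Ce^(-3x)).


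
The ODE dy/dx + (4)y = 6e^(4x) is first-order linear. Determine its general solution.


P(x) = 4 ⇒ μ = e^(4x).
(μ y)' = 6e^(8x) ⇒ μ y = (6/8)e^(8x) + C.
Divide by μ: y = (3/4)e^(4x) + Ce^(-4x).


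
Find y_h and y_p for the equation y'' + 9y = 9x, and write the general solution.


Homogeneous: r² + 9 = 0 ⇒ r = ±3i, y_h = C₁cos(3x) + C₂sin(3x).
Polynomial forcing; try y_p = Ax + B. Then y_p'' + 9 y_p = 9(Ax + B) = 9x, so B = 0 and A = 1.
General solution: y = C₁cos(3x) + C₂sin(3x) + x.


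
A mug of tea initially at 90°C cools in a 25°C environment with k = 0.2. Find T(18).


Newton's law: dT/dt = -k(T - T_a) has solution T(t) = T_a + (T₀ - T_a)e^(-kt).
Plug in T_a = 25, T₀ = 90, k = 0.2, t = 18: T(18) = 25 + (65)e^(-3.60) ≈ 26.8°C.


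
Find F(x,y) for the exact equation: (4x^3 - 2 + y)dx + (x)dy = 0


Check exactness: ∂M/∂y = 1 and ∂N/∂x = 1; equal, so the equation is exact.
Integrate M with respect to x (treating y as constant): ∫M dx = x^4 - 2x + xy + h(y).
Differentiate w.r.t. y and set equal to N: all terms match, so h'(y) = 0 and h is a constant absorbed into C.
General solution: x^4 - 2x + xy = C.


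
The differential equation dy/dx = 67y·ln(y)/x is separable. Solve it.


Separate: dy/[y ln(y)] = 67 dx/x.
Substitute u = ln(y): du/u = 67 dx/x.
Integrate: ln|ln(y)| = 67ln|x| + C₀, hence ln(y) = C·x^67.


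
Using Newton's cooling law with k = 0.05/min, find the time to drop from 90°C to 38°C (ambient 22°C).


From T(t) = T_a + (T₀ - T_a)e^(-kt), set T(t) = 38:
(38 - 22) / (90 - 22) = e^(-0.05t), so t = -ln(0.235)/0.05 ≈ 28.9 minutes.


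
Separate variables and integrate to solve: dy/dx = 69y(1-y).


Separate: dy/[y(1-y)] = 69 dx.
Partial fractions: 1/[y(1-y)] = 1/y + 1/(1-y).
Integrate: ln|y/(1-y)| = 69x + C₀.
Solve for y: y = 1/(1 + Ce^(-69x)).


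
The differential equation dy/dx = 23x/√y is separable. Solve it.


Separate: √y dy = 23x dx.
Integrate: (2/3)y^(3/2) = (23/2)x² + C.


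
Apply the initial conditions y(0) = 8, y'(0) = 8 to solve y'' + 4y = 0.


Characteristic roots of r² + 4 = 0 are ±2i, so y = C₁cos(2x) + C₂sin(2x).
Apply y(0) = 8: C₁ = 8. Differentiate and apply y'(0) = 8: 2·C₂ = 8, so C₂ = 4.
Particular solution: y = 8cos(2x) + 4sin(2x).


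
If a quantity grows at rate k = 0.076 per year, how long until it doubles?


Exponential growth: P(t) = P₀ e^(0.076t). Set P(t)/P₀ = 2: e^(0.076t) = 2.
Solve: t = ln(2)/0.076 ≈ 9.12 years.


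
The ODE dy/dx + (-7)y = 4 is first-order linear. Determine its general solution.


P(x) = -7 ⇒ μ = e^(-7x).
(μ y)' = 4e^(-7x) ⇒ μ y = -(4/7)e^(-7x) + C.
Divide by μ: y = -4/7 + Ce^(7x).


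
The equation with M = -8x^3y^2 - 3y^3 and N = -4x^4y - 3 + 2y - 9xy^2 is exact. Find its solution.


Check exactness: ∂M/∂y = -16x^3y - 9y^2 and ∂N/∂x = -16x^3y - 9y^2; equal, so the equation is exact.
Integrate M with respect to x (treating y as constant): ∫M dx = -2x^4y^2 - 3xy^3 + h(y).
Differentiate w.r.t. y and set equal to N: the x-dependent terms already match, leaving h'(y) = -3 + 2y. Integrate: h(y) = -3y + y^2.
So F(x,y) = -2x^4y^2 - 3y + y^2 - 3xy^3.
General solution: -2x^4y^2 - 3y + y^2 - 3xy^3 = C.


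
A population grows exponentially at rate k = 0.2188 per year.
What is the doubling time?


Exponential growth: P(t) = P₀ e^(0.2188t). Set P(t)/P₀ = 2: e^(0.2188t) = 2.
Solve: t = ln(2)/0.2188 ≈ 3.17 years.


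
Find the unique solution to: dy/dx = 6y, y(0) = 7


General solution of y' = 6y is y = Ce^(6x).
Apply y(0) = 7: C = 7.
Particular solution: y = 7e^(6x).


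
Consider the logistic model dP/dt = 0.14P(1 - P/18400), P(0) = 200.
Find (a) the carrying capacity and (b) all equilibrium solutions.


Logistic ODE dP/dt = 0.14P(1 - P/18400) has equilibria where dP/dt = 0, i.e. P = 0 or P = 18400.
The coefficient (1 - P/K) = 0 when P = K, identifying K = 18400 as the carrying capacity.
(a) K = 18400; (b) equilibria P = 0 and P = 18400.


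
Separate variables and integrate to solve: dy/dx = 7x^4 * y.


Separate variables: dy/y = 7x^4 dx.
Integrate: ln|y| = (7/5)x^5 + C₀.
Exponentiate: y = Ce^((7/5)x^5).


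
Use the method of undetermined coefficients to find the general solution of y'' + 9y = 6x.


Homogeneous: r² + 9 = 0 ⇒ r = ±3i, y_h = C₁cos(3x) + C₂sin(3x).
Polynomial forcing; try y_p = Ax + B. Then y_p'' + 9 y_p = 9(Ax + B) = 6x, so B = 0 and A = 2/3.
General solution: y = C₁cos(3x) + C₂sin(3x) + (2/3)x.


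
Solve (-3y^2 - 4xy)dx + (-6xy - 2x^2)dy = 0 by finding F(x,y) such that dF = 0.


Check exactness: ∂M/∂y = -6y - 4x and ∂N/∂x = -6y - 4x; equal, so the equation is exact.
Integrate M with respect to x (treating y as constant): ∫M dx = -3xy^2 - 2x^2y + h(y).
Differentiate w.r.t. y and set equal to N: all terms match, so h'(y) = 0 and h is a constant absorbed into C.
General solution: -3xy^2 - 2x^2y = C.


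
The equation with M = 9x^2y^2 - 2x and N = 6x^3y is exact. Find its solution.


Check exactness: ∂M/∂y = 18x^2y and ∂N/∂x = 18x^2y; equal, so the equation is exact.
Integrate M with respect to x (treating y as constant): ∫M dx = 3x^3y^2 - x^2 + h(y).
Differentiate w.r.t. y and set equal to N: all terms match, so h'(y) = 0 and h is a constant absorbed into C.
General solution: 3x^3y^2 - x^2 = C.


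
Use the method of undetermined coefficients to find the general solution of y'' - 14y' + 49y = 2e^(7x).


Characteristic polynomial (r - 7)² = 0; repeated root r = 7.
y_h = (C₁ + C₂x)e^(7x). Forcing matches the repeated root (resonance), so try y_p = Ax² e^(7x).
Substitute and solve for A: 2A = 2, so A = 1.
General solution: y = (C₁ + C₂x + x²)e^(7x).


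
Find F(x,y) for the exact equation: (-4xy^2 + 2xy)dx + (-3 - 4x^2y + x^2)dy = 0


Check exactness: ∂M/∂y = -8xy + 2x and ∂N/∂x = -8xy + 2x; equal, so the equation is exact.
Integrate M with respect to x (treating y as constant): ∫M dx = -2x^2y^2 + x^2y + h(y).
Differentiate w.r.t. y and set equal to N: the x-dependent terms already match, leaving h'(y) = -3. Integrate: h(y) = -3y.
So F(x,y) = -3y - 2x^2y^2 + x^2y.
General solution: -3y - 2x^2y^2 + x^2y = C.


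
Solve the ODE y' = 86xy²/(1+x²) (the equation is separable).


Separate: dy/y² = 86x/(1+x²) dx.
Integrate LHS: ∫ dy/y² = -1/y.
Integrate RHS via u = 1+x²: 43ln(1+x²) + C.
Result: -1/y = 43ln(1+x²) + C.


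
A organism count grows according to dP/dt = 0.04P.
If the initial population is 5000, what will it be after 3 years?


The ODE dP/dt = 0.04P has solution P(t) = P(0)e^(0.04t).
Substitute P(0) = 5000 and t = 3: P(3) = 5000 e^(0.12) ≈ 5637.


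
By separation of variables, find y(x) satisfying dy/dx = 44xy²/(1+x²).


Separate: dy/y² = 44x/(1+x²) dx.
Integrate LHS: ∫ dy/y² = -1/y.
Integrate RHS via u = 1+x²: 22ln(1+x²) + C.
Result: -1/y = 22ln(1+x²) + C.


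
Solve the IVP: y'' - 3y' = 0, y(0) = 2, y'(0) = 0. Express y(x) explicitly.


Characteristic roots of r² - 3r = 0 are 3, 0.
General solution y = c₁ e^(3x) + c₂.
Apply y(0) = 2: c₁ + c₂ = 2. Apply y'(0) = 0: 3 c₁ + 0 c₂ = 0.
Solve: c₁ = 0, c₂ = 2.
Particular solution: y = 0e^(3x) + 2.


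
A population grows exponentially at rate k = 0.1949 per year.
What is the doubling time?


Exponential growth: P(t) = P₀ e^(0.1949t). Set P(t)/P₀ = 2: e^(0.1949t) = 2.
Solve: t = ln(2)/0.1949 ≈ 3.56 years.


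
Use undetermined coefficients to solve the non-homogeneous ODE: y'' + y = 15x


Homogeneous: r² + 1 = 0 ⇒ r = ±1i, y_h = C₁cos(x) + C₂sin(x).
Polynomial forcing; try y_p = Ax + B. Then y_p'' + 1 y_p = 1(Ax + B) = 15x, so B = 0 and A = 15.
General solution: y = C₁cos(x) + C₂sin(x) + 15x.


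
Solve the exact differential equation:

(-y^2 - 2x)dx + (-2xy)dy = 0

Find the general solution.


Check exactness: ∂M/∂y = -2y and ∂N/∂x = -2y; equal, so the equation is exact.
Integrate M with respect to x (treating y as constant): ∫M dx = -xy^2 - x^2 + h(y).
Differentiate w.r.t. y and set equal to N: all terms match, so h'(y) = 0 and h is a constant absorbed into C.
General solution: -xy^2 - x^2 = C.


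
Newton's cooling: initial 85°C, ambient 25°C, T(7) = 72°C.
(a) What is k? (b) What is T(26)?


Newton's law: T(t) = T_a + (T₀ - T_a)e^(-kt).
(a) Use T(7) = 72: (72 - 25)/(85 - 25) = e^(-k·7), so k = -ln(0.783)/7 ≈ 0.0349.
(b) Apply k to t = 26: T(26) = 25 + (60)e^(-0.907) ≈ 49.2°C.


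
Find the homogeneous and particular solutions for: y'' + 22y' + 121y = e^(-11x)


Characteristic polynomial (r + 11)² = 0; repeated root r = -11.
y_h = (C₁ + C₂x)e^(-11x). Forcing matches the repeated root (resonance), so try y_p = Ax² e^(-11x).
Substitute and solve for A: 2A = 1, so A = 1/2.
General solution: y = (C₁ + C₂x + (1/2)x²)e^(-11x).


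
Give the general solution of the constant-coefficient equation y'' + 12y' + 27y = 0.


Characteristic equation: r² + 12r + 27 = 0.
Factor: (r + 9)(r + 3) = 0 ⇒ r = -9, -3 (distinct real).
General solution: y = C₁e^(-9x) + C₂e^(-3x).


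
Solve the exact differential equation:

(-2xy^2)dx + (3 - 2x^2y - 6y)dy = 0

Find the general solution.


Check exactness: ∂M/∂y = -4xy and ∂N/∂x = -4xy; equal, so the equation is exact.
Integrate M with respect to x (treating y as constant): ∫M dx = -x^2y^2 + h(y).
Differentiate w.r.t. y and set equal to N: the x-dependent terms already match, leaving h'(y) = 3 - 6y. Integrate: h(y) = 3y - 3y^2.
So F(x,y) = 3y - x^2y^2 - 3y^2.
General solution: 3y - x^2y^2 - 3y^2 = C.


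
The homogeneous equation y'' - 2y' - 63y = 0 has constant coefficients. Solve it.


Characteristic equation: r² - 2r - 63 = 0.
Factor: (r - 9)(r + 7) = 0 ⇒ r = 9, -7 (distinct real).
General solution: y = C₁e^(9x) + C₂e^(-7x).


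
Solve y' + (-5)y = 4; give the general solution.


P(x) = -5 ⇒ μ = e^(-5x).
(μ y)' = 4e^(-5x) ⇒ μ y = -(4/5)e^(-5x) + C.
Divide by μ: y = -4/5 + Ce^(5x).


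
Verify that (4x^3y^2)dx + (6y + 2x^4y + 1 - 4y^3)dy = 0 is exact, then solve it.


Check exactness: ∂M/∂y = 8x^3y and ∂N/∂x = 8x^3y; equal, so the equation is exact.
Integrate M with respect to x (treating y as constant): ∫M dx = x^4y^2 + h(y).
Differentiate w.r.t. y and set equal to N: the x-dependent terms already match, leaving h'(y) = 6y + 1 - 4y^3. Integrate: h(y) = 3y^2 + y - y^4.
So F(x,y) = 3y^2 + x^4y^2 + y - y^4.
General solution: 3y^2 + x^4y^2 + y - y^4 = C.


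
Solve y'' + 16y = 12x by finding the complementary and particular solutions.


Homogeneous: r² + 16 = 0 ⇒ r = ±4i, y_h = C₁cos(4x) + C₂sin(4x).
Polynomial forcing; try y_p = Ax + B. Then y_p'' + 16 y_p = 16(Ax + B) = 12x, so B = 0 and A = 3/4.
General solution: y = C₁cos(4x) + C₂sin(4x) + (3/4)x.


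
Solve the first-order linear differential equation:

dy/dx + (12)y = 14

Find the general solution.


P(x) = 12, Q(x) = 14; integrating factor μ = e^(12x).
(μ y)' = 14e^(12x) ⇒ μ y = (7/6)e^(12x) + C.
Divide by μ: y = 7/6 + Ce^(-12x).


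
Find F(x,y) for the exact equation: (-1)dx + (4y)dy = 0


Check exactness: ∂M/∂y = 0 and ∂N/∂x = 0; equal, so the equation is exact.
Integrate M with respect to x (treating y as constant): ∫M dx = -x + h(y).
Differentiate w.r.t. y and set equal to N: the x-dependent terms already match, leaving h'(y) = 4y. Integrate: h(y) = 2y^2.
So F(x,y) = -x + 2y^2.
General solution: -x + 2y^2 = C.


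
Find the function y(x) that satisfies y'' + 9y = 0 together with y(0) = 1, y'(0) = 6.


Characteristic roots of r² + 9 = 0 are ±3i, so y = C₁cos(3x) + C₂sin(3x).
Apply y(0) = 1: C₁ = 1. Differentiate and apply y'(0) = 6: 3·C₂ = 6, so C₂ = 2.
Particular solution: y = cos(3x) + 2sin(3x).


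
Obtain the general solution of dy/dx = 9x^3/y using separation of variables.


Separate variables: y dy = 9x^3 dx.
Integrate both sides: y²/2 = (9/4)x^4 + C₀.
Multiply by 2: y² = (9/2)x^4 + C.


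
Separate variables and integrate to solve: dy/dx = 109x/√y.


Separate: √y dy = 109x dx.
Integrate: (2/3)y^(3/2) = (109/2)x² + C.


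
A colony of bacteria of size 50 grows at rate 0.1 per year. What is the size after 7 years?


The ODE dP/dt = 0.1P has solution P(t) = P(0)e^(0.1t).
Substitute P(0) = 50 and t = 7: P(7) = 50 e^(0.70) ≈ 101.


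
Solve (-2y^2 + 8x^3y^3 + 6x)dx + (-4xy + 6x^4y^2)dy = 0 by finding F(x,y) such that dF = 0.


Check exactness: ∂M/∂y = -4y + 24x^3y^2 and ∂N/∂x = -4y + 24x^3y^2; equal, so the equation is exact.
Integrate M with respect to x (treating y as constant): ∫M dx = -2xy^2 + 2x^4y^3 + 3x^2 + h(y).
Differentiate w.r.t. y and set equal to N: all terms match, so h'(y) = 0 and h is a constant absorbed into C.
General solution: -2xy^2 + 2x^4y^3 + 3x^2 = C.


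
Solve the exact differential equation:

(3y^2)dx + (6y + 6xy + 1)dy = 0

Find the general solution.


Check exactness: ∂M/∂y = 6y and ∂N/∂x = 6y; equal, so the equation is exact.
Integrate M with respect to x (treating y as constant): ∫M dx = 3xy^2 + h(y).
Differentiate w.r.t. y and set equal to N: the x-dependent terms already match, leaving h'(y) = 6y + 1. Integrate: h(y) = 3y^2 + y.
So F(x,y) = 3y^2 + 3xy^2 + y.
General solution: 3y^2 + 3xy^2 + y = C.


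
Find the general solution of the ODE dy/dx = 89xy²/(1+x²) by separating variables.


Separate: dy/y² = 89x/(1+x²) dx.
Integrate LHS: ∫ dy/y² = -1/y.
Integrate RHS via u = 1+x²: (89/2)ln(1+x²) + C.
Result: -1/y = (89/2)ln(1+x²) + C.


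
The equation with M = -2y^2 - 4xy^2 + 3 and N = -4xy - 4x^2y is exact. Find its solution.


Check exactness: ∂M/∂y = -4y - 8xy and ∂N/∂x = -4y - 8xy; equal, so the equation is exact.
Integrate M with respect to x (treating y as constant): ∫M dx = -2xy^2 - 2x^2y^2 + 3x + h(y).
Differentiate w.r.t. y and set equal to N: all terms match, so h'(y) = 0 and h is a constant absorbed into C.
General solution: -2xy^2 - 2x^2y^2 + 3x = C.


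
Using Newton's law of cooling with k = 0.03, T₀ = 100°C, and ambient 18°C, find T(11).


Newton's law: dT/dt = -k(T - T_a) has solution T(t) = T_a + (T₀ - T_a)e^(-kt).
Plug in T_a = 18, T₀ = 100, k = 0.03, t = 11: T(11) = 18 + (82)e^(-0.33) ≈ 77.0°C.


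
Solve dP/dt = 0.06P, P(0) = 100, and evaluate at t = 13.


The ODE dP/dt = 0.06P has solution P(t) = P(0)e^(0.06t).
Substitute P(0) = 100 and t = 13: P(13) = 100 e^(0.78) ≈ 218.


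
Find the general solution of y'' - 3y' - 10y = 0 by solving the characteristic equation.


Characteristic equation: r² - 3r - 10 = 0.
Factor: (r + 2)(r - 5) = 0 ⇒ r = -2, 5 (distinct real).
General solution: y = C₁e^(-2x) + C₂e^(5x).


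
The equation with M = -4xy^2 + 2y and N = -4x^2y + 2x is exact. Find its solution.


Check exactness: ∂M/∂y = -8xy + 2 and ∂N/∂x = -8xy + 2; equal, so the equation is exact.
Integrate M with respect to x (treating y as constant): ∫M dx = -2x^2y^2 + 2xy + h(y).
Differentiate w.r.t. y and set equal to N: all terms match, so h'(y) = 0 and h is a constant absorbed into C.
General solution: -2x^2y^2 + 2xy = C.


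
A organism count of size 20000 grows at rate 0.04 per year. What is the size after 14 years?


The ODE dP/dt = 0.04P has solution P(t) = P(0)e^(0.04t).
Substitute P(0) = 20000 and t = 14: P(14) = 20000 e^(0.56) ≈ 35013.


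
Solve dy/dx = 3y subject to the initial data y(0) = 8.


General solution of y' = 3y is y = Ce^(3x).
Apply y(0) = 8: C = 8.
Particular solution: y = 8e^(3x).


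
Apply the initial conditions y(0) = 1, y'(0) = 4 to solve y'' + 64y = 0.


Characteristic roots of r² + 64 = 0 are ±8i, so y = C₁cos(8x) + C₂sin(8x).
Apply y(0) = 1: C₁ = 1. Differentiate and apply y'(0) = 4: 8·C₂ = 4, so C₂ = 1/2.
Particular solution: y = cos(8x) + (1/2)sin(8x).


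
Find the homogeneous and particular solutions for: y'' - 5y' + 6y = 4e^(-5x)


Characteristic roots of r² - 5r + 6 = 0 are 2, 3.
y_h = C₁e^(2x) + C₂e^(3x).
Forcing exponent -5 is not a characteristic root; try y_p = Ae^(-5x).
Substitute: A·(25 + (-5)·-5 + (6)) = A·56 = 4, so A = 1/14.
General solution: y = C₁e^(2x) + C₂e^(3x) + (1/14)e^(-5x).


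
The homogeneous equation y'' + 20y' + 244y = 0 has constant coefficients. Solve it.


Characteristic equation: r² + 20r + 244 = 0.
Discriminant is negative; roots r = -10 ± 12i (complex conjugate pair).
General solution uses e^(α x)(C₁ cos(β x) + C₂ sin(β x)): y = e^(-10x)(C₁cos(12x) + C₂sin(12x)).


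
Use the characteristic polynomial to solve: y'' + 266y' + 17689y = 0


Characteristic equation: r² + 266r + 17689 = 0, i.e. (r + 133)² = 0.
Repeated root r = -133; include an x factor for the second linearly independent solution.
General solution: y = (C₁ + C₂x)e^(-133x).


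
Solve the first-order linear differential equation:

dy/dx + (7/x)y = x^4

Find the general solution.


P(x) = 7/x ⇒ μ = x^7.
(x^7 y)' = x^11 ⇒ x^7 y = x^12/(12) + C.
Solve for y: y = (1/12)x^5 + C/x^7.


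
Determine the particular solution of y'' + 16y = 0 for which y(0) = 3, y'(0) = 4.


Characteristic roots of r² + 16 = 0 are ±4i, so y = C₁cos(4x) + C₂sin(4x).
Apply y(0) = 3: C₁ = 3. Differentiate and apply y'(0) = 4: 4·C₂ = 4, so C₂ = 1.
Particular solution: y = 3cos(4x) + sin(4x).


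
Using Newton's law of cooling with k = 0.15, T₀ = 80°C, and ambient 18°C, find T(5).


Newton's law: dT/dt = -k(T - T_a) has solution T(t) = T_a + (T₀ - T_a)e^(-kt).
Plug in T_a = 18, T₀ = 80, k = 0.15, t = 5: T(5) = 18 + (62)e^(-0.75) ≈ 47.3°C.


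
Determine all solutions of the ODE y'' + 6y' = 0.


Characteristic equation: r² + 6r = 0.
Factor: (r - 0)(r + 6) = 0 ⇒ r = 0, -6 (distinct real).
General solution: y = C₁ + C₂e^(-6x).


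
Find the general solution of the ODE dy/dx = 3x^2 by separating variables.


Integrate both sides with respect to x: y = ∫ 3x^2 dx = x^3 + C.


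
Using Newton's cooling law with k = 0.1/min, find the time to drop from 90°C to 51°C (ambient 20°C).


From T(t) = T_a + (T₀ - T_a)e^(-kt), set T(t) = 51:
(51 - 20) / (90 - 20) = e^(-0.1t), so t = -ln(0.443)/0.1 ≈ 8.1 minutes.


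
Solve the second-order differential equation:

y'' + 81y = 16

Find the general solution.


Homogeneous part: r² + 81 = 0 ⇒ r = ±9i, so y_h = C₁cos(9x) + C₂sin(9x).
Try constant y_p = A; plug in: 81A = 16 ⇒ A = 16/81.
General solution: y = C₁cos(9x) + C₂sin(9x) + 16/81.


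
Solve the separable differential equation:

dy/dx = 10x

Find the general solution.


Integrate both sides with respect to x: y = ∫ 10x dx = 5x^2 + C.


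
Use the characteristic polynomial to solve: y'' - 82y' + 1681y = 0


Characteristic equation: r² - 82r + 1681 = 0, i.e. (r - 41)² = 0.
Repeated root r = 41; include an x factor for the second linearly independent solution.
General solution: y = (C₁ + C₂x)e^(41x).


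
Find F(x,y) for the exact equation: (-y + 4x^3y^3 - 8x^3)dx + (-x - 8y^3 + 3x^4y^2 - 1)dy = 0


Check exactness: ∂M/∂y = -1 + 12x^3y^2 and ∂N/∂x = -1 + 12x^3y^2; equal, so the equation is exact.
Integrate M with respect to x (treating y as constant): ∫M dx = -xy + x^4y^3 - 2x^4 + h(y).
Differentiate w.r.t. y and set equal to N: the x-dependent terms already match, leaving h'(y) = -8y^3 - 1. Integrate: h(y) = -2y^4 - y.
So F(x,y) = -xy - 2y^4 + x^4y^3 - 2x^4 - y.
General solution: -xy - 2y^4 + x^4y^3 - 2x^4 - y = C.


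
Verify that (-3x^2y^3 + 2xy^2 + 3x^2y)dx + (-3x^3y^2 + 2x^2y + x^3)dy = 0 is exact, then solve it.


Check exactness: ∂M/∂y = -9x^2y^2 + 4xy + 3x^2 and ∂N/∂x = -9x^2y^2 + 4xy + 3x^2; equal, so the equation is exact.
Integrate M with respect to x (treating y as constant): ∫M dx = -x^3y^3 + x^2y^2 + x^3y + h(y).
Differentiate w.r.t. y and set equal to N: all terms match, so h'(y) = 0 and h is a constant absorbed into C.
General solution: -x^3y^3 + x^2y^2 + x^3y = C.


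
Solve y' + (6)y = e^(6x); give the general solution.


P(x) = 6 ⇒ μ = e^(6x).
(μ y)' = e^(12x) ⇒ μ y = (1/12)e^(12x) + C.
Divide by μ: y = (1/12)e^(6x) + Ce^(-6x).


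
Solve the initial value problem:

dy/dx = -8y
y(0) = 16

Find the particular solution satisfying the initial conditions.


General solution of y' = -8y is y = Ce^(-8x).
Apply y(0) = 16: C = 16.
Particular solution: y = 16e^(-8x).


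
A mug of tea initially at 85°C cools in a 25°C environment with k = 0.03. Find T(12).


Newton's law: dT/dt = -k(T - T_a) has solution T(t) = T_a + (T₀ - T_a)e^(-kt).
Plug in T_a = 25, T₀ = 85, k = 0.03, t = 12: T(12) = 25 + (60)e^(-0.36) ≈ 66.9°C.


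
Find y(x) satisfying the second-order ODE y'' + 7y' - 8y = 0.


Characteristic equation: r² + 7r - 8 = 0.
Factor: (r + 8)(r - 1) = 0 ⇒ r = -8, 1 (distinct real).
General solution: y = C₁e^(-8x) + C₂e^(x).


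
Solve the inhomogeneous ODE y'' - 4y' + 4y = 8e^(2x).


Characteristic polynomial (r - 2)² = 0; repeated root r = 2.
y_h = (C₁ + C₂x)e^(2x). Forcing matches the repeated root (resonance), so try y_p = Ax² e^(2x).
Substitute and solve for A: 2A = 8, so A = 4.
General solution: y = (C₁ + C₂x + 4x²)e^(2x).


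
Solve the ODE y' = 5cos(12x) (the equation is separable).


g(y) = 1, so integrate directly: y = ∫ 5cos(12x) dx = (5/12)sin(12x) + C.


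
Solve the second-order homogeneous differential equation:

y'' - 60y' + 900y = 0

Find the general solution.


Characteristic equation: r² - 60r + 900 = 0, i.e. (r - 30)² = 0.
Repeated root r = 30; include an x factor for the second linearly independent solution.
General solution: y = (C₁ + C₂x)e^(30x).


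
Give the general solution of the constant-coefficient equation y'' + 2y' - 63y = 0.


Characteristic equation: r² + 2r - 63 = 0.
Factor: (r + 9)(r - 7) = 0 ⇒ r = -9, 7 (distinct real).
General solution: y = C₁e^(-9x) + C₂e^(7x).
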